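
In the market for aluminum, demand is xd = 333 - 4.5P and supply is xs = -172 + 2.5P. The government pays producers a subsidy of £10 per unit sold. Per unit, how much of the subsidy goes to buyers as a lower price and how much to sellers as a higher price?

Pre-subsidy: 333 - 4.5P = -172 + 2.5P gives P* = 505/7, x* = 117/14.
With the subsidy, sellers receive Ps = Pb + 10 for each unit, where Pb is the price buyers pay.
Supply in terms of Pb becomes xs = -172 + 2.5(Pb + 10) = -147 + 2.5Pb. Setting this equal to demand: 333 - 4.5Pb = -147 + 2.5Pb, so Pb = 480/7.
Sellers receive Ps = 480/7 + 10 = 550/7; x' = 333 − 4.5·(480/7) = 171/7.
Buyers' price falls by P* − Pb = 505/7 − 480/7 = 25/7; sellers' price rises by Ps − P* = 550/7 − 505/7 = 45/7.

Buyers gain 25/7 per unit; sellers gain 45/7 per unit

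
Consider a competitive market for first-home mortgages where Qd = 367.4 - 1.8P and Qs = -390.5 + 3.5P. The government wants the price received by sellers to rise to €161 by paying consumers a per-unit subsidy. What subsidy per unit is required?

At a seller price of 161, quantity supplied is -390.5 + 3.5·161 = 173.
Buyers absorb 173 only when they pay Pb with 367.4 − 1.8·Pb = 173, i.e. Pb = 108.
s = Ps − Pb = 161 − 108 = 53.

Required subsidy s = €53 per unit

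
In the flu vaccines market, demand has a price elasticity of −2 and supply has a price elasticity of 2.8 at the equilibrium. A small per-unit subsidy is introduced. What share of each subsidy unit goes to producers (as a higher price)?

For a small subsidy around the equilibrium, the benefit split depends on the relative slopes, which at a point are proportional to the elasticities.
Buyer share = εs/(εs + |εd|) = 2.8/(2.8 + 2) = 7/12; seller share = |εd|/(εs + |εd|) = 5/12.
So producers capture 5/12 of the subsidy.

Producer share = 5/12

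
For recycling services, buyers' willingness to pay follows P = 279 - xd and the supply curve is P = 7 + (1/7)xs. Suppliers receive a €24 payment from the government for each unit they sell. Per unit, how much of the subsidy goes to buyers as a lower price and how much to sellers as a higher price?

Buyers gain €21 per unit; sellers gain €3 per unit

Pre-subsidy: 279 - x = 7 + (1/7)x gives x* = 238 and P* = 41.
With the subsidy, sellers receive Ps = Pb + 24 for each unit, where Pb is the price buyers pay.
On the curves, Pb = 279 - x and Ps = 7 + (1/7)x; the wedge Ps − Pb = 24 gives 7 + (1/7)x − (279 - x) = 24, so x' = 259.
Then Pb = 279 − 1·259 = 20 and Ps = 7 + (1/7)·259 = 44.
Buyers' price falls by P* − Pb = 41 − 20 = 21; sellers' price rises by Ps − P* = 44 − 41 = 3.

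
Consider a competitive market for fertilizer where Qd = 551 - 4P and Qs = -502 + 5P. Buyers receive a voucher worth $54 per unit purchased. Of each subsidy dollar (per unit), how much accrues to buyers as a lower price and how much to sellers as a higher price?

Buyers gain $30 per unit; sellers gain $24 per unit

Pre-subsidy: 551 - 4P = -502 + 5P gives P* = 117, Q* = 83.
With the rebate, buyers effectively pay Pb = Ps − 54, where Ps is the price sellers receive.
Demand in terms of Ps becomes Qd = 551 − 4(Ps − 54) = 767 - 4Ps. Setting this equal to supply: 767 - 4Ps = -502 + 5Ps, so Ps = 141.
Buyers pay Pb = 141 − 54 = 87; Q' = -502 + 5·141 = 203.
Buyers' price falls by P* − Pb = 117 − 87 = 30; sellers' price rises by Ps − P* = 141 − 117 = 24.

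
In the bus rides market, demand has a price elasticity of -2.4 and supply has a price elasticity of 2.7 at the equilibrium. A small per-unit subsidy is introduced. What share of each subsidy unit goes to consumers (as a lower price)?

Consumer share = 9/17

For a small subsidy around the equilibrium, the benefit split depends on the relative slopes, which at a point are proportional to the elasticities.
Buyer share = εs/(εs + |εd|) = 2.7/(2.7 + 2.4) = 9/17; seller share = |εd|/(εs + |εd|) = 8/17.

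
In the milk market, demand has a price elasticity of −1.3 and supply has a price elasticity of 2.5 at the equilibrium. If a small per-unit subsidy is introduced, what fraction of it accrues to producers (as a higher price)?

Producer share = 13/38

For a small subsidy around the equilibrium, the benefit split depends on the relative slopes, which at a point are proportional to the elasticities.
Buyer share = εs/(εs + |εd|) = 2.5/(2.5 + 1.3) = 25/38; seller share = |εd|/(εs + |εd|) = 13/38.
So producers capture 13/38 of the subsidy.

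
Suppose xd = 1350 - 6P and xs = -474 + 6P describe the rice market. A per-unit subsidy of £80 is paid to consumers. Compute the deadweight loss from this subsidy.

Pre-subsidy: 1350 - 6P = -474 + 6P gives P* = 152, x* = 438.
With the rebate, buyers effectively pay Pb = Ps − 80, where Ps is the price sellers receive.
Demand in terms of Ps becomes xd = 1350 − 6(Ps − 80) = 1830 - 6Ps. Setting this equal to supply: 1830 - 6Ps = -474 + 6Ps, so Ps = 192.
Buyers pay Pb = 192 − 80 = 112; x' = -474 + 6·192 = 678.
The subsidy expands output by 678 − 438 = 240 past the efficient level; on those units the gap between marginal cost and willingness to pay runs from 0 up to 80.
DWL = ½ × 80 × 240 = 9600.

Deadweight loss = £9600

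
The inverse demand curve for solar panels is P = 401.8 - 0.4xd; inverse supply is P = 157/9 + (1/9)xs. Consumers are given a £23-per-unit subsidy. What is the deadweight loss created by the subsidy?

Pre-subsidy: 401.8 - 0.4x = 157/9 + (1/9)x gives x* = 752 and P* = 101.
With the rebate, buyers effectively pay Pb = Ps − 23, where Ps is the price sellers receive.
On the curves, Pb = 401.8 - 0.4x and Ps = 157/9 + (1/9)x; the wedge Ps − Pb = 23 gives 157/9 + (1/9)x − (401.8 - 0.4x) = 23, so x' = 797.
Then Pb = 401.8 − 0.4·797 = 83 and Ps = 157/9 + (1/9)·797 = 106.
The subsidy expands output by 797 − 752 = 45 past the efficient level; on those units the gap between marginal cost and willingness to pay runs from 0 up to 23.
DWL = ½ × 23 × 45 = 517.5.

Deadweight loss = £517.5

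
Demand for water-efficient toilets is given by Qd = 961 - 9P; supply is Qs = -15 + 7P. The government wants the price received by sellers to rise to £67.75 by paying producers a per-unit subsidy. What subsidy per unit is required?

At a seller price of 67.75, quantity supplied is -15 + 7·67.75 = 459.25.
Buyers absorb 459.25 only when they pay Pb with 961 − 9·Pb = 459.25, i.e. Pb = 55.75.
s = Ps − Pb = 67.75 − 55.75 = 12.

Required subsidy s = £12 per unit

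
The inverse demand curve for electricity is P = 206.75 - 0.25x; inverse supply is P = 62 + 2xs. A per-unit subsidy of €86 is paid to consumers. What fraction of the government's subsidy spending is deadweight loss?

Pre-subsidy: 206.75 - 0.25x = 62 + 2x gives x* = 193/3 and P* = 572/3.
With the rebate, buyers effectively pay Pb = Ps − 86, where Ps is the price sellers receive.
On the curves, Pb = 206.75 - 0.25x and Ps = 62 + 2x; the wedge Ps − Pb = 86 gives 62 + 2x − (206.75 - 0.25x) = 86, so x' = 923/9.
Then Pb = 206.75 − 0.25·(923/9) = 1630/9 and Ps = 62 + 2·(923/9) = 2404/9.
ΔCS = ½(193/3 + 923/9)(572/3 − 1630/9) = 64586/81; ΔPS = ½(193/3 + 923/9)(2404/9 − 572/3) = 516688/81.
Government spending = 86 × 923/9 = 79378/9.
DWL = ½ × 86 × (923/9 − 193/3) = 14792/9; fraction = (14792/9) / (79378/9) = 172/923.

DWL / government spending = 172/923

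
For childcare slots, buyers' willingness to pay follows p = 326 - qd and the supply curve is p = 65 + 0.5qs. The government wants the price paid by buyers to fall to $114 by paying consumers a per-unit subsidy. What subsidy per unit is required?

At a buyer price of 114, quantity demanded is 326 − 1·114 = 212.
Sellers supply 212 only when they receive ps = 65 + 0.5·212 = 171.
s = ps − pb = 171 − 114 = 57.

Required subsidy s = $57 per unit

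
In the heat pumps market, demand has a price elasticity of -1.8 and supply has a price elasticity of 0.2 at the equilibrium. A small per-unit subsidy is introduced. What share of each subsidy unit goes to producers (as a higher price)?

For a small subsidy around the equilibrium, the benefit split depends on the relative slopes, which at a point are proportional to the elasticities.
Buyer share = εs/(εs + |εd|) = 0.2/(0.2 + 1.8) = 0.1; seller share = |εd|/(εs + |εd|) = 0.9.
So producers capture 0.9 of the subsidy.

Producer share = 0.9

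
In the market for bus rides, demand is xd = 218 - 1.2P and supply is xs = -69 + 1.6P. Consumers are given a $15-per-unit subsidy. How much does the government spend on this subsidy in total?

Pre-subsidy: 218 - 1.2P = -69 + 1.6P gives P* = 102.5, x* = 95.
With the rebate, buyers effectively pay Pb = Ps − 15, where Ps is the price sellers receive.
Demand in terms of Ps becomes xd = 218 − 1.2(Ps − 15) = 236 - 1.2Ps. Setting this equal to supply: 236 - 1.2Ps = -69 + 1.6Ps, so Ps = 1525/14.
Buyers pay Pb = 1525/14 − 15 = 1315/14; x' = -69 + 1.6·(1525/14) = 737/7.
Government outlay = subsidy × quantity = 15 × 737/7 = 11055/7.

Government cost = 11055/7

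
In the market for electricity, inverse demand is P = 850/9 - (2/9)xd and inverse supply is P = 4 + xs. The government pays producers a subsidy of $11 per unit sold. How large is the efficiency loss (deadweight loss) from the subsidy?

Deadweight loss = $49.5

Pre-subsidy: 850/9 - (2/9)x = 4 + x gives x* = 74 and P* = 78.
With the subsidy, sellers receive Ps = Pb + 11 for each unit, where Pb is the price buyers pay.
On the curves, Pb = 850/9 - (2/9)x and Ps = 4 + x; the wedge Ps − Pb = 11 gives 4 + x − (850/9 - (2/9)x) = 11, so x' = 83.
Then Pb = 850/9 − (2/9)·83 = 76 and Ps = 4 + 1·83 = 87.
The subsidy expands output by 83 − 74 = 9 past the efficient level; on those units the gap between marginal cost and willingness to pay runs from 0 up to 11.
DWL = ½ × 11 × 9 = 49.5.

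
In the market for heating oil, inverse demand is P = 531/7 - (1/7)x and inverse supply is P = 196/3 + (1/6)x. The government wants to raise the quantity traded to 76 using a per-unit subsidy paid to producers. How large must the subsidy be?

Required subsidy s = 13 per unit

At x = 76, from the demand curve buyers pay Pb = 531/7 − (1/7)·76 = 65; from the supply curve sellers need Ps = 196/3 + (1/6)·76 = 78.
The subsidy must fill the gap: s = Ps − Pb = 78 − 65 = 13.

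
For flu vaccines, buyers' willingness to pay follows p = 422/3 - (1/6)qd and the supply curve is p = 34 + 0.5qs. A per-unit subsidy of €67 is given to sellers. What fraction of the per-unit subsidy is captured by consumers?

Pre-subsidy: 422/3 - (1/6)q = 34 + 0.5q gives q* = 160 and p* = 114.
With the subsidy, sellers receive ps = pb + 67 for each unit, where pb is the price buyers pay.
On the curves, pb = 422/3 - (1/6)q and ps = 34 + 0.5q; the wedge ps − pb = 67 gives 34 + 0.5q − (422/3 - (1/6)q) = 67, so q' = 260.5.
Then pb = 422/3 − (1/6)·260.5 = 97.25 and ps = 34 + 0.5·260.5 = 164.25.
Buyers' price falls by p* − pb = 114 − 97.25 = 16.75; sellers' price rises by ps − p* = 164.25 − 114 = 50.25.
So consumers capture 16.75/67 = 0.25 of each unit of subsidy.

Consumer share = 0.25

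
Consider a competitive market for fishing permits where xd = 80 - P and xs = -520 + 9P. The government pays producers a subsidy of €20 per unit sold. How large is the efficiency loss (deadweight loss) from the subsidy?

Deadweight loss = €180

Pre-subsidy: 80 - P = -520 + 9P gives P* = 60, x* = 20.
With the subsidy, sellers receive Ps = Pb + 20 for each unit, where Pb is the price buyers pay.
Supply in terms of Pb becomes xs = -520 + 9(Pb + 20) = -340 + 9Pb. Setting this equal to demand: 80 - Pb = -340 + 9Pb, so Pb = 42.
Sellers receive Ps = 42 + 20 = 62; x' = 80 − 1·42 = 38.
The subsidy expands output by 38 − 20 = 18 past the efficient level; on those units the gap between marginal cost and willingness to pay runs from 0 up to 20.
DWL = ½ × 20 × 18 = 180.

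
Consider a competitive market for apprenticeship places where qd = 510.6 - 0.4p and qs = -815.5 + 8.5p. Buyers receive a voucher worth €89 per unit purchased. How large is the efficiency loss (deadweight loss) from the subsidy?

Deadweight loss = €1513

Pre-subsidy: 510.6 - 0.4p = -815.5 + 8.5p gives p* = 149, q* = 451.
With the rebate, buyers effectively pay pb = ps − 89, where ps is the price sellers receive.
Demand in terms of ps becomes qd = 510.6 − 0.4(ps − 89) = 546.2 - 0.4ps. Setting this equal to supply: 546.2 - 0.4ps = -815.5 + 8.5ps, so ps = 153.
Buyers pay pb = 153 − 89 = 64; q' = -815.5 + 8.5·153 = 485.
The subsidy expands output by 485 − 451 = 34 past the efficient level; on those units the gap between marginal cost and willingness to pay runs from 0 up to 89.
DWL = ½ × 89 × 34 = 1513.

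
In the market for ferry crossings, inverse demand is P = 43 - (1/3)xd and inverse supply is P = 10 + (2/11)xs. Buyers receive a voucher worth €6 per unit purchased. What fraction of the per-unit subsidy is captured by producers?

Pre-subsidy: 43 - (1/3)x = 10 + (2/11)x gives x* = 1089/17 and P* = 368/17.
With the rebate, buyers effectively pay Pb = Ps − 6, where Ps is the price sellers receive.
On the curves, Pb = 43 - (1/3)x and Ps = 10 + (2/11)x; the wedge Ps − Pb = 6 gives 10 + (2/11)x − (43 - (1/3)x) = 6, so x' = 1287/17.
Then Pb = 43 − (1/3)·(1287/17) = 302/17 and Ps = 10 + (2/11)·(1287/17) = 404/17.
Buyers' price falls by P* − Pb = 368/17 − 302/17 = 66/17; sellers' price rises by Ps − P* = 404/17 − 368/17 = 36/17.
So producers capture (36/17)/6 = 6/17 of each unit of subsidy.

Producer share = 6/17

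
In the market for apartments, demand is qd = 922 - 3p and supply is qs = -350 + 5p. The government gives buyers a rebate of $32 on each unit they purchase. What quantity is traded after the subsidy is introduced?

q' = 505

Pre-subsidy: 922 - 3p = -350 + 5p gives p* = 159, q* = 445.
With the rebate, buyers effectively pay pb = ps − 32, where ps is the price sellers receive.
Demand in terms of ps becomes qd = 922 − 3(ps − 32) = 1018 - 3ps. Setting this equal to supply: 1018 - 3ps = -350 + 5ps, so ps = 171.
Buyers pay pb = 171 − 32 = 139; q' = -350 + 5·171 = 505.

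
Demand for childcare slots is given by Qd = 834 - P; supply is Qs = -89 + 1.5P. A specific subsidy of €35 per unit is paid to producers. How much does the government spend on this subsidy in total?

Pre-subsidy: 834 - P = -89 + 1.5P gives P* = 369.2, Q* = 464.8.
With the subsidy, sellers receive Ps = Pb + 35 for each unit, where Pb is the price buyers pay.
Supply in terms of Pb becomes Qs = -89 + 1.5(Pb + 35) = -36.5 + 1.5Pb. Setting this equal to demand: 834 - Pb = -36.5 + 1.5Pb, so Pb = 348.2.
Sellers receive Ps = 348.2 + 35 = 383.2; Q' = 834 − 1·348.2 = 485.8.
Government outlay = subsidy × quantity = 35 × 485.8 = 17003.

Government cost = €17003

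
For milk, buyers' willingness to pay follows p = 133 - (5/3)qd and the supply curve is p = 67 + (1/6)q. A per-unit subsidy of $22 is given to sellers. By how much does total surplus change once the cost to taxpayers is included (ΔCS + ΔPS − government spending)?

Net change in total surplus = -$132

Pre-subsidy: 133 - (5/3)q = 67 + (1/6)q gives q* = 36 and p* = 73.
With the subsidy, sellers receive ps = pb + 22 for each unit, where pb is the price buyers pay.
On the curves, pb = 133 - (5/3)q and ps = 67 + (1/6)q; the wedge ps − pb = 22 gives 67 + (1/6)q − (133 - (5/3)q) = 22, so q' = 48.
Then pb = 133 − (5/3)·48 = 53 and ps = 67 + (1/6)·48 = 75.
ΔCS = ½(36 + 48)(73 − 53) = 840; ΔPS = ½(36 + 48)(75 − 73) = 84.
Government spending = 22 × 48 = 1056.
Net change = 840 + 84 − 1056 = -132. The loss equals the DWL triangle ½·22·12.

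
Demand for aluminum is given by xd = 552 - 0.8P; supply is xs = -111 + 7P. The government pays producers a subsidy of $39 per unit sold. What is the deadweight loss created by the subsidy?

Deadweight loss = $546

Pre-subsidy: 552 - 0.8P = -111 + 7P gives P* = 85, x* = 484.
With the subsidy, sellers receive Ps = Pb + 39 for each unit, where Pb is the price buyers pay.
Supply in terms of Pb becomes xs = -111 + 7(Pb + 39) = 162 + 7Pb. Setting this equal to demand: 552 - 0.8Pb = 162 + 7Pb, so Pb = 50.
Sellers receive Ps = 50 + 39 = 89; x' = 552 − 0.8·50 = 512.
The subsidy expands output by 512 − 484 = 28 past the efficient level; on those units the gap between marginal cost and willingness to pay runs from 0 up to 39.
DWL = ½ × 39 × 28 = 546.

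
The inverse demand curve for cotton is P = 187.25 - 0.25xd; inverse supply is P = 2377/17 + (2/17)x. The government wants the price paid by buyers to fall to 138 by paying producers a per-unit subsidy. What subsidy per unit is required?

At a buyer price of 138, quantity demanded is 749 − 4·138 = 197.
Sellers supply 197 only when they receive Ps = 2377/17 + (2/17)·197 = 163.
s = Ps − Pb = 163 − 138 = 25.

Required subsidy s = 25 per unit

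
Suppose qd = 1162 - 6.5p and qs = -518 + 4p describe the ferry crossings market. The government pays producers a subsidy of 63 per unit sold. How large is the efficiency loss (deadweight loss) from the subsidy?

Pre-subsidy: 1162 - 6.5p = -518 + 4p gives p* = 160, q* = 122.
With the subsidy, sellers receive ps = pb + 63 for each unit, where pb is the price buyers pay.
Supply in terms of pb becomes qs = -518 + 4(pb + 63) = -266 + 4pb. Setting this equal to demand: 1162 - 6.5pb = -266 + 4pb, so pb = 136.
Sellers receive ps = 136 + 63 = 199; q' = 1162 − 6.5·136 = 278.
The subsidy expands output by 278 − 122 = 156 past the efficient level; on those units the gap between marginal cost and willingness to pay runs from 0 up to 63.
DWL = ½ × 63 × 156 = 4914.

Deadweight loss = 4914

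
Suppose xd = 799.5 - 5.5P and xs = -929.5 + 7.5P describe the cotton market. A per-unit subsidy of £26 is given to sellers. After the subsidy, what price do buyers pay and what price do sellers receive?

Buyers pay £118; sellers receive £144

Pre-subsidy: 799.5 - 5.5P = -929.5 + 7.5P gives P* = 133, x* = 68.
With the subsidy, sellers receive Ps = Pb + 26 for each unit, where Pb is the price buyers pay.
Supply in terms of Pb becomes xs = -929.5 + 7.5(Pb + 26) = -734.5 + 7.5Pb. Setting this equal to demand: 799.5 - 5.5Pb = -734.5 + 7.5Pb, so Pb = 118.
Sellers receive Ps = 118 + 26 = 144; x' = 799.5 − 5.5·118 = 150.5.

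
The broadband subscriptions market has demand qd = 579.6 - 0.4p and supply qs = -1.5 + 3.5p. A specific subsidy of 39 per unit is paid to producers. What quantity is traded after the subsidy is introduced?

q' = 534

Pre-subsidy: 579.6 - 0.4p = -1.5 + 3.5p gives p* = 149, q* = 520.
With the subsidy, sellers receive ps = pb + 39 for each unit, where pb is the price buyers pay.
Supply in terms of pb becomes qs = -1.5 + 3.5(pb + 39) = 135 + 3.5pb. Setting this equal to demand: 579.6 - 0.4pb = 135 + 3.5pb, so pb = 114.
Sellers receive ps = 114 + 39 = 153; q' = 579.6 − 0.4·114 = 534.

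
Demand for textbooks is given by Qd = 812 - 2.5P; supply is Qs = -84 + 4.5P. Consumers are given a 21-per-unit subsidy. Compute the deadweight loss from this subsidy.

Deadweight loss = 354.375

Pre-subsidy: 812 - 2.5P = -84 + 4.5P gives P* = 128, Q* = 492.
With the rebate, buyers effectively pay Pb = Ps − 21, where Ps is the price sellers receive.
Demand in terms of Ps becomes Qd = 812 − 2.5(Ps − 21) = 864.5 - 2.5Ps. Setting this equal to supply: 864.5 - 2.5Ps = -84 + 4.5Ps, so Ps = 135.5.
Buyers pay Pb = 135.5 − 21 = 114.5; Q' = -84 + 4.5·135.5 = 525.75.
The subsidy expands output by 525.75 − 492 = 33.75 past the efficient level; on those units the gap between marginal cost and willingness to pay runs from 0 up to 21.
DWL = ½ × 21 × 33.75 = 354.375.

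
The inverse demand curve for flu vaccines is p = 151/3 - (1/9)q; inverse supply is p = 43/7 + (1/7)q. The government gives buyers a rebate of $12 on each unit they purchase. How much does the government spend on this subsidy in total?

Pre-subsidy: 151/3 - (1/9)q = 43/7 + (1/7)q gives q* = 174 and p* = 31.
With the rebate, buyers effectively pay pb = ps − 12, where ps is the price sellers receive.
On the curves, pb = 151/3 - (1/9)q and ps = 43/7 + (1/7)q; the wedge ps − pb = 12 gives 43/7 + (1/7)q − (151/3 - (1/9)q) = 12, so q' = 221.25.
Then pb = 151/3 − (1/9)·221.25 = 25.75 and ps = 43/7 + (1/7)·221.25 = 37.75.
Government outlay = subsidy × quantity = 12 × 221.25 = 2655.

Government cost = $2655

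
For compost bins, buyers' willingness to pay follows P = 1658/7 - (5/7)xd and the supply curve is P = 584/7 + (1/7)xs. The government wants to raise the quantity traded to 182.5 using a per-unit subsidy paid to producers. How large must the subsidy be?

Required subsidy s = 3 per unit

At x = 182.5, from the demand curve buyers pay Pb = 1658/7 − (5/7)·182.5 = 106.5; from the supply curve sellers need Ps = 584/7 + (1/7)·182.5 = 109.5.
The subsidy must fill the gap: s = Ps − Pb = 109.5 − 106.5 = 3.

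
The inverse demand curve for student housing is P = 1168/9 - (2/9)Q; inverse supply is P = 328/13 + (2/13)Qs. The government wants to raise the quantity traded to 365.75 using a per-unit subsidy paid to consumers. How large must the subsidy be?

Required subsidy s = 33 per unit

At Q = 365.75, from the demand curve buyers pay Pb = 1168/9 − (2/9)·365.75 = 48.5; from the supply curve sellers need Ps = 328/13 + (2/13)·365.75 = 81.5.
The subsidy must fill the gap: s = Ps − Pb = 81.5 − 48.5 = 33.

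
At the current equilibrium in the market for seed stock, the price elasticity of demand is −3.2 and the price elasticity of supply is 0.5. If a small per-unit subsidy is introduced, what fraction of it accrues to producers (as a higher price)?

Producer share = 32/37

For a small subsidy around the equilibrium, the benefit split depends on the relative slopes, which at a point are proportional to the elasticities.
Buyer share = εs/(εs + |εd|) = 0.5/(0.5 + 3.2) = 5/37; seller share = |εd|/(εs + |εd|) = 32/37.
So producers capture 32/37 of the subsidy.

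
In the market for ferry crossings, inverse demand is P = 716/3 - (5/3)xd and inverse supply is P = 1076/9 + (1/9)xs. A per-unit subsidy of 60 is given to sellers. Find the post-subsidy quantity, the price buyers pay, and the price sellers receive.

x' = 100.75; buyers pay 70.75; sellers receive 130.75

Pre-subsidy: 716/3 - (5/3)x = 1076/9 + (1/9)x gives x* = 67 and P* = 127.
With the subsidy, sellers receive Ps = Pb + 60 for each unit, where Pb is the price buyers pay.
On the curves, Pb = 716/3 - (5/3)x and Ps = 1076/9 + (1/9)x; the wedge Ps − Pb = 60 gives 1076/9 + (1/9)x − (716/3 - (5/3)x) = 60, so x' = 100.75.
Then Pb = 716/3 − (5/3)·100.75 = 70.75 and Ps = 1076/9 + (1/9)·100.75 = 130.75.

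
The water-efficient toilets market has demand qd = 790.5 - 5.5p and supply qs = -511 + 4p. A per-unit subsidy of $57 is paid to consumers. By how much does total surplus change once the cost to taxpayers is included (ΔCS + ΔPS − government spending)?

Pre-subsidy: 790.5 - 5.5p = -511 + 4p gives p* = 137, q* = 37.
With the rebate, buyers effectively pay pb = ps − 57, where ps is the price sellers receive.
Demand in terms of ps becomes qd = 790.5 − 5.5(ps − 57) = 1104 - 5.5ps. Setting this equal to supply: 1104 - 5.5ps = -511 + 4ps, so ps = 170.
Buyers pay pb = 170 − 57 = 113; q' = -511 + 4·170 = 169.
ΔCS = ½(37 + 169)(137 − 113) = 2472; ΔPS = ½(37 + 169)(170 − 137) = 3399.
Government spending = 57 × 169 = 9633.
Net change = 2472 + 3399 − 9633 = -3762. The loss equals the DWL triangle ½·57·132.

Net change in total surplus = -$3762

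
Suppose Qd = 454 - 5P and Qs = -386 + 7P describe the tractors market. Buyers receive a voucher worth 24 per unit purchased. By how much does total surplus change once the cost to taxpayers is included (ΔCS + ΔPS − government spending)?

Net change in total surplus = -840

Pre-subsidy: 454 - 5P = -386 + 7P gives P* = 70, Q* = 104.
With the rebate, buyers effectively pay Pb = Ps − 24, where Ps is the price sellers receive.
Demand in terms of Ps becomes Qd = 454 − 5(Ps − 24) = 574 - 5Ps. Setting this equal to supply: 574 - 5Ps = -386 + 7Ps, so Ps = 80.
Buyers pay Pb = 80 − 24 = 56; Q' = -386 + 7·80 = 174.
ΔCS = ½(104 + 174)(70 − 56) = 1946; ΔPS = ½(104 + 174)(80 − 70) = 1390.
Government spending = 24 × 174 = 4176.
Net change = 1946 + 1390 − 4176 = -840. The loss equals the DWL triangle ½·24·70.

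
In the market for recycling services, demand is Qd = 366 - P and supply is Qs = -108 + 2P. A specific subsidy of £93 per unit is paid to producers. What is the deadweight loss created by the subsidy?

Deadweight loss = £2883

Pre-subsidy: 366 - P = -108 + 2P gives P* = 158, Q* = 208.
With the subsidy, sellers receive Ps = Pb + 93 for each unit, where Pb is the price buyers pay.
Supply in terms of Pb becomes Qs = -108 + 2(Pb + 93) = 78 + 2Pb. Setting this equal to demand: 366 - Pb = 78 + 2Pb, so Pb = 96.
Sellers receive Ps = 96 + 93 = 189; Q' = 366 − 1·96 = 270.
The subsidy expands output by 270 − 208 = 62 past the efficient level; on those units the gap between marginal cost and willingness to pay runs from 0 up to 93.
DWL = ½ × 93 × 62 = 2883.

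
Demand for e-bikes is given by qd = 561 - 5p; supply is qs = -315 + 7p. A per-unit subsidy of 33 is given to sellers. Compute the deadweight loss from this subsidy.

Pre-subsidy: 561 - 5p = -315 + 7p gives p* = 73, q* = 196.
With the subsidy, sellers receive ps = pb + 33 for each unit, where pb is the price buyers pay.
Supply in terms of pb becomes qs = -315 + 7(pb + 33) = -84 + 7pb. Setting this equal to demand: 561 - 5pb = -84 + 7pb, so pb = 53.75.
Sellers receive ps = 53.75 + 33 = 86.75; q' = 561 − 5·53.75 = 292.25.
The subsidy expands output by 292.25 − 196 = 96.25 past the efficient level; on those units the gap between marginal cost and willingness to pay runs from 0 up to 33.
DWL = ½ × 33 × 96.25 = 1588.125.

Deadweight loss = 1588.125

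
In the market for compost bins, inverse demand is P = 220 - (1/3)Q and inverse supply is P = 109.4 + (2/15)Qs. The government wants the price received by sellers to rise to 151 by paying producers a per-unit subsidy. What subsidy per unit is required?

Required subsidy s = 35 per unit

At a seller price of 151, quantity supplied is -820.5 + 7.5·151 = 312.
Buyers absorb 312 only when they pay Pb = 220 − (1/3)·312 = 116.
s = Ps − Pb = 151 − 116 = 35.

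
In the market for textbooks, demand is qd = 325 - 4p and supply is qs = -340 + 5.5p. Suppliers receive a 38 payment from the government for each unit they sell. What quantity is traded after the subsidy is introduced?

q' = 133

Pre-subsidy: 325 - 4p = -340 + 5.5p gives p* = 70, q* = 45.
With the subsidy, sellers receive ps = pb + 38 for each unit, where pb is the price buyers pay.
Supply in terms of pb becomes qs = -340 + 5.5(pb + 38) = -131 + 5.5pb. Setting this equal to demand: 325 - 4pb = -131 + 5.5pb, so pb = 48.
Sellers receive ps = 48 + 38 = 86; q' = 325 − 4·48 = 133.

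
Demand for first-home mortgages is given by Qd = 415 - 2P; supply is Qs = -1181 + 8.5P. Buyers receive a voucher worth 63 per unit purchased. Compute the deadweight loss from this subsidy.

Pre-subsidy: 415 - 2P = -1181 + 8.5P gives P* = 152, Q* = 111.
With the rebate, buyers effectively pay Pb = Ps − 63, where Ps is the price sellers receive.
Demand in terms of Ps becomes Qd = 415 − 2(Ps − 63) = 541 - 2Ps. Setting this equal to supply: 541 - 2Ps = -1181 + 8.5Ps, so Ps = 164.
Buyers pay Pb = 164 − 63 = 101; Q' = -1181 + 8.5·164 = 213.
The subsidy expands output by 213 − 111 = 102 past the efficient level; on those units the gap between marginal cost and willingness to pay runs from 0 up to 63.
DWL = ½ × 63 × 102 = 3213.

Deadweight loss = 3213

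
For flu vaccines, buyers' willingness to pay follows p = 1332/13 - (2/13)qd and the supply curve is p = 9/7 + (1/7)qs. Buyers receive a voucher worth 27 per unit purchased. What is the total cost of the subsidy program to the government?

Government cost = 11664

Pre-subsidy: 1332/13 - (2/13)q = 9/7 + (1/7)q gives q* = 341 and p* = 50.
With the rebate, buyers effectively pay pb = ps − 27, where ps is the price sellers receive.
On the curves, pb = 1332/13 - (2/13)q and ps = 9/7 + (1/7)q; the wedge ps − pb = 27 gives 9/7 + (1/7)q − (1332/13 - (2/13)q) = 27, so q' = 432.
Then pb = 1332/13 − (2/13)·432 = 36 and ps = 9/7 + (1/7)·432 = 63.
Government outlay = subsidy × quantity = 27 × 432 = 11664.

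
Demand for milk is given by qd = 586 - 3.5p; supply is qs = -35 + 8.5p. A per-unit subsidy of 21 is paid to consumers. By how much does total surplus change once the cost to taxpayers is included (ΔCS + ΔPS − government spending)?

Net change in total surplus = -546.65625

Pre-subsidy: 586 - 3.5p = -35 + 8.5p gives p* = 51.75, q* = 404.875.
With the rebate, buyers effectively pay pb = ps − 21, where ps is the price sellers receive.
Demand in terms of ps becomes qd = 586 − 3.5(ps − 21) = 659.5 - 3.5ps. Setting this equal to supply: 659.5 - 3.5ps = -35 + 8.5ps, so ps = 57.875.
Buyers pay pb = 57.875 − 21 = 36.875; q' = -35 + 8.5·57.875 = 456.9375.
ΔCS = ½(404.875 + 456.9375)(51.75 − 36.875) = 6409.73046875; ΔPS = ½(404.875 + 456.9375)(57.875 − 51.75) = 2639.30078125.
Government spending = 21 × 456.9375 = 9595.6875.
Net change = 6409.73046875 + 2639.30078125 − 9595.6875 = -546.65625. The loss equals the DWL triangle ½·21·52.0625.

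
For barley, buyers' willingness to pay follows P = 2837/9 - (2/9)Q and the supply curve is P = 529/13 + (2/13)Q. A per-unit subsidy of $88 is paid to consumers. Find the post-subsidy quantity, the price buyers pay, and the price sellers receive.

Pre-subsidy: 2837/9 - (2/9)Q = 529/13 + (2/13)Q gives Q* = 730 and P* = 153.
With the rebate, buyers effectively pay Pb = Ps − 88, where Ps is the price sellers receive.
On the curves, Pb = 2837/9 - (2/9)Q and Ps = 529/13 + (2/13)Q; the wedge Ps − Pb = 88 gives 529/13 + (2/13)Q − (2837/9 - (2/9)Q) = 88, so Q' = 964.
Then Pb = 2837/9 − (2/9)·964 = 101 and Ps = 529/13 + (2/13)·964 = 189.

Q' = 964; buyers pay $101; sellers receive $189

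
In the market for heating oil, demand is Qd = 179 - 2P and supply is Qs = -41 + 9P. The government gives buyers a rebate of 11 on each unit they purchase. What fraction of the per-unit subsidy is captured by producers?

Producer share = 2/11

Pre-subsidy: 179 - 2P = -41 + 9P gives P* = 20, Q* = 139.
With the rebate, buyers effectively pay Pb = Ps − 11, where Ps is the price sellers receive.
Demand in terms of Ps becomes Qd = 179 − 2(Ps − 11) = 201 - 2Ps. Setting this equal to supply: 201 - 2Ps = -41 + 9Ps, so Ps = 22.
Buyers pay Pb = 22 − 11 = 11; Q' = -41 + 9·22 = 157.
Buyers' price falls by P* − Pb = 20 − 11 = 9; sellers' price rises by Ps − P* = 22 − 20 = 2.
So producers capture 2/11 = 2/11 of each unit of subsidy.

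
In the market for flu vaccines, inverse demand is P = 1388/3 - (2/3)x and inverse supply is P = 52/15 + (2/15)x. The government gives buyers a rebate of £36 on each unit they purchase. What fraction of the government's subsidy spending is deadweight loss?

Pre-subsidy: 1388/3 - (2/3)x = 52/15 + (2/15)x gives x* = 574 and P* = 80.
With the rebate, buyers effectively pay Pb = Ps − 36, where Ps is the price sellers receive.
On the curves, Pb = 1388/3 - (2/3)x and Ps = 52/15 + (2/15)x; the wedge Ps − Pb = 36 gives 52/15 + (2/15)x − (1388/3 - (2/3)x) = 36, so x' = 619.
Then Pb = 1388/3 − (2/3)·619 = 50 and Ps = 52/15 + (2/15)·619 = 86.
ΔCS = ½(574 + 619)(80 − 50) = 17895; ΔPS = ½(574 + 619)(86 − 80) = 3579.
Government spending = 36 × 619 = 22284.
DWL = ½ × 36 × (619 − 574) = 810; fraction = 810 / 22284 = 45/1238.

DWL / government spending = 45/1238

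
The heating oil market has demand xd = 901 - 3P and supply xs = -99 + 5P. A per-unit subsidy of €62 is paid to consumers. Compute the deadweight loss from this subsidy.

Deadweight loss = €3603.75

Pre-subsidy: 901 - 3P = -99 + 5P gives P* = 125, x* = 526.
With the rebate, buyers effectively pay Pb = Ps − 62, where Ps is the price sellers receive.
Demand in terms of Ps becomes xd = 901 − 3(Ps − 62) = 1087 - 3Ps. Setting this equal to supply: 1087 - 3Ps = -99 + 5Ps, so Ps = 148.25.
Buyers pay Pb = 148.25 − 62 = 86.25; x' = -99 + 5·148.25 = 642.25.
The subsidy expands output by 642.25 − 526 = 116.25 past the efficient level; on those units the gap between marginal cost and willingness to pay runs from 0 up to 62.
DWL = ½ × 62 × 116.25 = 3603.75.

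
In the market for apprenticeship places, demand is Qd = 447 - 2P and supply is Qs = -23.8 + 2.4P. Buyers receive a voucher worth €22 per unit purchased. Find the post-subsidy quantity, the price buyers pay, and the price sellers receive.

Q' = 257; buyers pay €95; sellers receive €117

Pre-subsidy: 447 - 2P = -23.8 + 2.4P gives P* = 107, Q* = 233.
With the rebate, buyers effectively pay Pb = Ps − 22, where Ps is the price sellers receive.
Demand in terms of Ps becomes Qd = 447 − 2(Ps − 22) = 491 - 2Ps. Setting this equal to supply: 491 - 2Ps = -23.8 + 2.4Ps, so Ps = 117.
Buyers pay Pb = 117 − 22 = 95; Q' = -23.8 + 2.4·117 = 257.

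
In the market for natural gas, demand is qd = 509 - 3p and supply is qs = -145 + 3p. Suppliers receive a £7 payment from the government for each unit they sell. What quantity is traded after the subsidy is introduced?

Pre-subsidy: 509 - 3p = -145 + 3p gives p* = 109, q* = 182.
With the subsidy, sellers receive ps = pb + 7 for each unit, where pb is the price buyers pay.
Supply in terms of pb becomes qs = -145 + 3(pb + 7) = -124 + 3pb. Setting this equal to demand: 509 - 3pb = -124 + 3pb, so pb = 105.5.
Sellers receive ps = 105.5 + 7 = 112.5; q' = 509 − 3·105.5 = 192.5.

q' = 192.5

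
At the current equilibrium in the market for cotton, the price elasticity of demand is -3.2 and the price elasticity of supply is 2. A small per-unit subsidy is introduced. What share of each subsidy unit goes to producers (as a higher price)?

For a small subsidy around the equilibrium, the benefit split depends on the relative slopes, which at a point are proportional to the elasticities.
Buyer share = εs/(εs + |εd|) = 2/(2 + 3.2) = 5/13; seller share = |εd|/(εs + |εd|) = 8/13.
So producers capture 8/13 of the subsidy.

Producer share = 8/13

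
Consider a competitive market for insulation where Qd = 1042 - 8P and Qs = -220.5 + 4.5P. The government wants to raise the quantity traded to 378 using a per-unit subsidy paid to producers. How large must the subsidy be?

Required subsidy s = 50 per unit

At Q = 378, invert demand for the buyer price: Pb = (1042 − 378)/8 = 83; invert supply for the seller price: Ps = (378 − (-220.5))/4.5 = 133.
The subsidy must fill the gap: s = Ps − Pb = 133 − 83 = 50.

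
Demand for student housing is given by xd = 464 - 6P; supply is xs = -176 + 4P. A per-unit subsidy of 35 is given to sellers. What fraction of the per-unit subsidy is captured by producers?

Producer share = 0.6

Pre-subsidy: 464 - 6P = -176 + 4P gives P* = 64, x* = 80.
With the subsidy, sellers receive Ps = Pb + 35 for each unit, where Pb is the price buyers pay.
Supply in terms of Pb becomes xs = -176 + 4(Pb + 35) = -36 + 4Pb. Setting this equal to demand: 464 - 6Pb = -36 + 4Pb, so Pb = 50.
Sellers receive Ps = 50 + 35 = 85; x' = 464 − 6·50 = 164.
Buyers' price falls by P* − Pb = 64 − 50 = 14; sellers' price rises by Ps − P* = 85 − 64 = 21.
So producers capture 21/35 = 0.6 of each unit of subsidy.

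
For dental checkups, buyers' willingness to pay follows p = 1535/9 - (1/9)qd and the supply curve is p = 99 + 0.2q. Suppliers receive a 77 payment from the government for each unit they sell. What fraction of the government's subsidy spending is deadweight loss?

DWL / government spending = 99/382

Pre-subsidy: 1535/9 - (1/9)q = 99 + 0.2q gives q* = 230 and p* = 145.
With the subsidy, sellers receive ps = pb + 77 for each unit, where pb is the price buyers pay.
On the curves, pb = 1535/9 - (1/9)q and ps = 99 + 0.2q; the wedge ps − pb = 77 gives 99 + 0.2q − (1535/9 - (1/9)q) = 77, so q' = 477.5.
Then pb = 1535/9 − (1/9)·477.5 = 117.5 and ps = 99 + 0.2·477.5 = 194.5.
ΔCS = ½(230 + 477.5)(145 − 117.5) = 9728.125; ΔPS = ½(230 + 477.5)(194.5 − 145) = 17510.625.
Government spending = 77 × 477.5 = 36767.5.
DWL = ½ × 77 × (477.5 − 230) = 9528.75; fraction = 9528.75 / 36767.5 = 99/382.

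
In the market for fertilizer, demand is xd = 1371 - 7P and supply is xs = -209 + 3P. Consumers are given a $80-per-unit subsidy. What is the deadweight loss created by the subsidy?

Pre-subsidy: 1371 - 7P = -209 + 3P gives P* = 158, x* = 265.
With the rebate, buyers effectively pay Pb = Ps − 80, where Ps is the price sellers receive.
Demand in terms of Ps becomes xd = 1371 − 7(Ps − 80) = 1931 - 7Ps. Setting this equal to supply: 1931 - 7Ps = -209 + 3Ps, so Ps = 214.
Buyers pay Pb = 214 − 80 = 134; x' = -209 + 3·214 = 433.
The subsidy expands output by 433 − 265 = 168 past the efficient level; on those units the gap between marginal cost and willingness to pay runs from 0 up to 80.
DWL = ½ × 80 × 168 = 6720.

Deadweight loss = $6720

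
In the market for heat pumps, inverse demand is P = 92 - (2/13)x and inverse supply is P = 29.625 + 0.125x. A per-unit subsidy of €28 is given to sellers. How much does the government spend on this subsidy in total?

Pre-subsidy: 92 - (2/13)x = 29.625 + 0.125x gives x* = 6487/29 and P* = 1670/29.
With the subsidy, sellers receive Ps = Pb + 28 for each unit, where Pb is the price buyers pay.
On the curves, Pb = 92 - (2/13)x and Ps = 29.625 + 0.125x; the wedge Ps − Pb = 28 gives 29.625 + 0.125x − (92 - (2/13)x) = 28, so x' = 9399/29.
Then Pb = 92 − (2/13)·(9399/29) = 1222/29 and Ps = 29.625 + 0.125·(9399/29) = 2034/29.
Government outlay = subsidy × quantity = 28 × 9399/29 = 263172/29.

Government cost = 263172/29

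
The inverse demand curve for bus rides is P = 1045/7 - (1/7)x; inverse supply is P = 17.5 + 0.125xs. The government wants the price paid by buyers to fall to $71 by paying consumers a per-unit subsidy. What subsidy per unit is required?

Required subsidy s = $15 per unit

At a buyer price of 71, quantity demanded is 1045 − 7·71 = 548.
Sellers supply 548 only when they receive Ps = 17.5 + 0.125·548 = 86.
s = Ps − Pb = 86 − 71 = 15.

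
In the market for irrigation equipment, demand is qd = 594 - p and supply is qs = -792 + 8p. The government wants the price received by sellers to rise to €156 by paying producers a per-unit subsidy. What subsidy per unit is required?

At a seller price of 156, quantity supplied is -792 + 8·156 = 456.
Buyers absorb 456 only when they pay pb with 594 − 1·pb = 456, i.e. pb = 138.
s = ps − pb = 156 − 138 = 18.

Required subsidy s = €18 per unit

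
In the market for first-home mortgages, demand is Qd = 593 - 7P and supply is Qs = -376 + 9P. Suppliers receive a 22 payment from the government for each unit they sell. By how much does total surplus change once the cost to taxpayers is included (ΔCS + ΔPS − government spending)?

Net change in total surplus = -952.875

Pre-subsidy: 593 - 7P = -376 + 9P gives P* = 60.5625, Q* = 169.0625.
With the subsidy, sellers receive Ps = Pb + 22 for each unit, where Pb is the price buyers pay.
Supply in terms of Pb becomes Qs = -376 + 9(Pb + 22) = -178 + 9Pb. Setting this equal to demand: 593 - 7Pb = -178 + 9Pb, so Pb = 48.1875.
Sellers receive Ps = 48.1875 + 22 = 70.1875; Q' = 593 − 7·48.1875 = 255.6875.
ΔCS = ½(169.0625 + 255.6875)(60.5625 − 48.1875) = 2628.140625; ΔPS = ½(169.0625 + 255.6875)(70.1875 − 60.5625) = 2044.109375.
Government spending = 22 × 255.6875 = 5625.125.
Net change = 2628.140625 + 2044.109375 − 5625.125 = -952.875. The loss equals the DWL triangle ½·22·86.625.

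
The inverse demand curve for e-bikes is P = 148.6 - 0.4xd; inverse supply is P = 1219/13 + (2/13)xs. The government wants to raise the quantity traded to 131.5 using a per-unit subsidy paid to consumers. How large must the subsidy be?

Required subsidy s = 18 per unit

At x = 131.5, from the demand curve buyers pay Pb = 148.6 − 0.4·131.5 = 96; from the supply curve sellers need Ps = 1219/13 + (2/13)·131.5 = 114.
The subsidy must fill the gap: s = Ps − Pb = 114 − 96 = 18.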